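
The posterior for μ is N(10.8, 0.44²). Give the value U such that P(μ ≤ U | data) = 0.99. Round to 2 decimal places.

11.82

Need U with P(μ ≤ U) = 0.99: U = 10.8 + z_{0.01}·0.44.
z = 2.326; U = 10.8 + 2.326 × 0.44 = 11.82.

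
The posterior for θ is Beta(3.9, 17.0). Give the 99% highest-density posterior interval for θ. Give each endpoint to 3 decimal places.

The posterior is unimodal and skewed, so the HPD interval has equal density at both endpoints and is the shortest 99% interval.
Solving f(0.023) = f(0.423) with F(0.423) − F(0.023) = 0.99 gives [0.023, 0.423].
For comparison, the equal-tailed interval is [0.034, 0.445]; the HPD is narrower and shifted toward the mode.

[0.023, 0.423]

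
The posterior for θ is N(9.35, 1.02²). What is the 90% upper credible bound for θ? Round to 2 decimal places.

10.66

Need U with P(θ ≤ U) = 0.90: U = 9.35 + z_{0.1}·1.02.
z = 1.282; U = 9.35 + 1.282 × 1.02 = 10.66.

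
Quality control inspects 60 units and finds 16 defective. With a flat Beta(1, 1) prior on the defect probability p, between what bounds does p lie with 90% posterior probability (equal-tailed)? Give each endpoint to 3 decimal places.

[0.186, 0.371]

Posterior: Beta(1+16, 1+44) = Beta(17, 45).
Equal-tailed 90% interval: the 0.05 and 0.95 quantiles of Beta(17, 45).
Posterior mean ≈ 0.274, SD ≈ 0.056; a Normal approximation gives roughly [0.182, 0.367].
Exact: F⁻¹(0.05) = 0.186; F⁻¹(0.95) = 0.371.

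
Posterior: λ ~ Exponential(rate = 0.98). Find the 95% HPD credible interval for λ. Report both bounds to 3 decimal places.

The exponential density is strictly decreasing on [0, ∞), so the HPD interval is anchored at 0: [0, q] with P(λ ≤ q) = 0.95.
q = −ln(1 − 0.95) / 0.98 = 2.9957 / 0.98 = 3.057.

[0.000, 3.057]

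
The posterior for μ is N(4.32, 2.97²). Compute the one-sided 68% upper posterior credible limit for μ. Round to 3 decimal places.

Need U with P(μ ≤ U) = 0.68: U = 4.32 + z_{0.32}·2.97.
z = 0.468; U = 4.32 + 0.468 × 2.97 = 5.709.

5.709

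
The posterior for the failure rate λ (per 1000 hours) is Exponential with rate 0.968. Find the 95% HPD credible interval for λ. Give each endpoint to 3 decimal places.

The exponential density is strictly decreasing on [0, ∞), so the HPD interval is anchored at 0: [0, q] with P(λ ≤ q) = 0.95.
q = −ln(1 − 0.95) / 0.968 = 2.9957 / 0.968 = 3.095.

[0.000, 3.095]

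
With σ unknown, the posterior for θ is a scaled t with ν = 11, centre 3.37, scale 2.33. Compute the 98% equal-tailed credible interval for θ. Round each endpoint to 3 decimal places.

The t_11 distribution is symmetric; the 98% interval is 3.37 ± t·2.33 with t_{0.99,11} = 2.718.
Half-width: 2.718 × 2.33 = 6.333.
3.37 − 6.333 = -2.963; 3.37 + 6.333 = 9.703.

[-2.963, 9.703]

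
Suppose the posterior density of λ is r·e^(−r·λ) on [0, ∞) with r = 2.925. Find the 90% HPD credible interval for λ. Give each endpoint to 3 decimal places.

[0.000, 0.787]

The exponential density is strictly decreasing on [0, ∞), so the HPD interval is anchored at 0: [0, q] with P(λ ≤ q) = 0.90.
q = −ln(1 − 0.90) / 2.925 = 2.3026 / 2.925 = 0.787.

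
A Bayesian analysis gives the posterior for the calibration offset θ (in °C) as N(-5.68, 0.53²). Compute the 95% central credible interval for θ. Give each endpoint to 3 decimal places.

The posterior is symmetric, so the 95% equal-tailed interval is θ = -5.68 ± z·0.53 with z = 1.960.
Half-width: 1.960 × 0.53 = 1.039.
-5.68 − 1.039 = -6.719; -5.68 + 1.039 = -4.641.

[-6.719, -4.641]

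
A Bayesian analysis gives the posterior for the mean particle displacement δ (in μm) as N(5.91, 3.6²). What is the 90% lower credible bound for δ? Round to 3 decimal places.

Need L with P(δ ≥ L) = 0.90: L = 5.91 − z_{0.1}·3.6.
z = 1.282; L = 5.91 − 1.282 × 3.6 = 1.296.

1.296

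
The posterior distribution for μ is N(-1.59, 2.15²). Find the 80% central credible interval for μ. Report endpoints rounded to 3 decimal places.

[-4.345, 1.165]

The posterior is symmetric, so the 80% equal-tailed interval is μ = -1.59 ± z·2.15 with z = 1.282.
Half-width: 1.282 × 2.15 = 2.755.
-1.59 − 2.755 = -4.345; -1.59 + 2.755 = 1.165.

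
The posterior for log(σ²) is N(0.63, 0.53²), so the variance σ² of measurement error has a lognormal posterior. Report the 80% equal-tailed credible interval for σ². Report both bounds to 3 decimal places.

On the log scale the 80% interval is 0.63 ± 1.282 × 0.53 = [-0.0492, 1.3092].
Exponentiate: [e^-0.0492, e^1.3092] = [0.952, 3.703].

[0.952, 3.703]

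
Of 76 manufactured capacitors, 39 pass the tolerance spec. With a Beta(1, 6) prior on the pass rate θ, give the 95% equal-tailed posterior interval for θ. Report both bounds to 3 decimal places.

Posterior: Beta(1+39, 6+37) = Beta(40, 43).
Equal-tailed 95% interval: the 0.025 and 0.975 quantiles of Beta(40, 43).
Posterior mean ≈ 0.482, SD ≈ 0.055; a Normal approximation gives roughly [0.375, 0.589].
Exact: F⁻¹(0.025) = 0.376; F⁻¹(0.975) = 0.589.

[0.376, 0.589]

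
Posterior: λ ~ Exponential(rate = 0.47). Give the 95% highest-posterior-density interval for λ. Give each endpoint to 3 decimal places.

The exponential density is strictly decreasing on [0, ∞), so the HPD interval is anchored at 0: [0, q] with P(λ ≤ q) = 0.95.
q = −ln(1 − 0.95) / 0.47 = 2.9957 / 0.47 = 6.374.

[0.000, 6.374]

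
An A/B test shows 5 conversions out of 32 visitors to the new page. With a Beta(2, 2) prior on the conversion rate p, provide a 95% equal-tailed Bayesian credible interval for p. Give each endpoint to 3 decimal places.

Posterior: Beta(2+5, 2+27) = Beta(7, 29).
Equal-tailed 95% interval: the 0.025 and 0.975 quantiles of Beta(7, 29).
Posterior mean ≈ 0.194, SD ≈ 0.065; a Normal approximation gives roughly [0.067, 0.322].
Exact: F⁻¹(0.025) = 0.084; F⁻¹(0.975) = 0.336.

[0.084, 0.336]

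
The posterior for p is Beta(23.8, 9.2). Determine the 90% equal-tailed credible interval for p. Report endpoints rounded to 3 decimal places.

Posterior: Beta(23.8, 9.2).
Equal-tailed 90% interval: the 0.05 and 0.95 quantiles of Beta(23.8, 9.2).
Posterior mean ≈ 0.721, SD ≈ 0.077; a Normal approximation gives roughly [0.595, 0.848].
Exact: F⁻¹(0.05) = 0.587; F⁻¹(0.95) = 0.840.

[0.587, 0.840]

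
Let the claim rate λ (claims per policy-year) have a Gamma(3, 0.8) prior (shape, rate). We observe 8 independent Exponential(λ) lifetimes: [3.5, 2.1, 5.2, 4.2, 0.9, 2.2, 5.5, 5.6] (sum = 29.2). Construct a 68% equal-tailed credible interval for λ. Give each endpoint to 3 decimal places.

[0.258, 0.475]

Posterior: Gamma(3+8, 0.8+29.2) = Gamma(11, 30.0) (shape, rate).
Equal-tailed 68% interval: Gamma(11, 30.0) quantiles at 0.16 and 0.84.
Posterior mean ≈ 0.367, SD ≈ 0.111; a Normal approximation gives roughly [0.257, 0.477].
Exact: lower = 0.258; upper = 0.475.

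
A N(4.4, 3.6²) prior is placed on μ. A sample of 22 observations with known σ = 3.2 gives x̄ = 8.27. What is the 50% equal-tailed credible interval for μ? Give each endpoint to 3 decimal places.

Posterior precision = 1/3.6² + 22/3.2² = 0.0772 + 2.1484 = 2.2256, so posterior SD = 0.6703.
Posterior mean = (4.4/3.6² + 22·8.27/3.2²) / 2.2256 = 8.1358.
Interval: 8.1358 ± 0.674 × 0.6703 → [7.684, 8.588].

[7.684, 8.588]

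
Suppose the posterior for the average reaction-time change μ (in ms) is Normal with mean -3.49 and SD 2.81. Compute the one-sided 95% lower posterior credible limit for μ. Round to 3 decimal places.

Need L with P(μ ≥ L) = 0.95: L = -3.49 − z_{0.05}·2.81.
z = 1.645; L = -3.49 − 1.645 × 2.81 = -8.112.

-8.112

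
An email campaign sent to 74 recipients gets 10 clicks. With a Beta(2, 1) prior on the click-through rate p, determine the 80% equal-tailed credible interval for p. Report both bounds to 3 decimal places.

Posterior: Beta(2+10, 1+64) = Beta(12, 65).
Equal-tailed 80% interval: the 0.1 and 0.9 quantiles of Beta(12, 65).
Posterior mean ≈ 0.156, SD ≈ 0.041; a Normal approximation gives roughly [0.103, 0.208].
Exact: F⁻¹(0.1) = 0.105; F⁻¹(0.9) = 0.210.

[0.105, 0.210]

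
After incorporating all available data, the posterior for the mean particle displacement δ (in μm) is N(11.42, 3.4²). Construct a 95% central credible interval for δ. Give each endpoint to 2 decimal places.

[4.76, 18.08]

The posterior is symmetric, so the 95% equal-tailed interval is δ = 11.42 ± z·3.4 with z = 1.960.
Half-width: 1.960 × 3.4 = 6.66.
11.42 − 6.66 = 4.76; 11.42 + 6.66 = 18.08.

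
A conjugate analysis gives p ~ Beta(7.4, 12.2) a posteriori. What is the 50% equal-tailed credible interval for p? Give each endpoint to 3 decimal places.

[0.301, 0.449]

Posterior: Beta(7.4, 12.2).
Equal-tailed 50% interval: the 0.25 and 0.75 quantiles of Beta(7.4, 12.2).
Posterior mean ≈ 0.378, SD ≈ 0.107; a Normal approximation gives roughly [0.306, 0.450].
Exact: F⁻¹(0.25) = 0.301; F⁻¹(0.75) = 0.449.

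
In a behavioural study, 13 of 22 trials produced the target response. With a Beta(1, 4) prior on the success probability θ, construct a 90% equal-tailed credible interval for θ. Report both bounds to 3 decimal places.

Posterior: Beta(1+13, 4+9) = Beta(14, 13).
Equal-tailed 90% interval: the 0.05 and 0.95 quantiles of Beta(14, 13).
Posterior mean ≈ 0.519, SD ≈ 0.094; a Normal approximation gives roughly [0.363, 0.674].
Exact: F⁻¹(0.05) = 0.362; F⁻¹(0.95) = 0.673.

[0.362, 0.673]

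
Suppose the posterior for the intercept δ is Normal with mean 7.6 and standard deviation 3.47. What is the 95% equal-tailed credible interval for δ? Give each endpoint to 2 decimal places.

The posterior is symmetric, so the 95% equal-tailed interval is δ = 7.6 ± z·3.47 with z = 1.960.
Half-width: 1.960 × 3.47 = 6.80.
7.6 − 6.80 = 0.80; 7.6 + 6.80 = 14.40.

[0.80, 14.40]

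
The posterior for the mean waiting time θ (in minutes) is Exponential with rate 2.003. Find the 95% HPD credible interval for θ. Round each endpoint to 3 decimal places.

The exponential density is strictly decreasing on [0, ∞), so the HPD interval is anchored at 0: [0, q] with P(θ ≤ q) = 0.95.
q = −ln(1 − 0.95) / 2.003 = 2.9957 / 2.003 = 1.496.

[0.000, 1.496]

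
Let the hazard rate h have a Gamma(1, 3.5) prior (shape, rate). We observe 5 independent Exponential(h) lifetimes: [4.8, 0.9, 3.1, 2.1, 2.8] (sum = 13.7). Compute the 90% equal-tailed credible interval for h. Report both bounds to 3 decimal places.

Posterior: Gamma(1+5, 3.5+13.7) = Gamma(6, 17.2) (shape, rate).
Equal-tailed 90% interval: Gamma(6, 17.2) quantiles at 0.05 and 0.95.
Posterior mean ≈ 0.349, SD ≈ 0.142; a Normal approximation gives roughly [0.115, 0.583].
Exact: lower = 0.152; upper = 0.611.

[0.152, 0.611]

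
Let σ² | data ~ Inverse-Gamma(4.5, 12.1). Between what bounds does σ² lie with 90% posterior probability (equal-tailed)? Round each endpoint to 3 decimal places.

[1.430, 7.278]

Inverse-Gamma(4.5, 12.1) quantiles: F⁻¹(0.05) and F⁻¹(0.95).
Equivalently, 1/σ² ~ Gamma(4.5, rate = 12.1); invert its 0.95 and 0.05 quantiles.
Posterior mean ≈ 3.457, SD ≈ 2.186; a Normal approximation gives roughly [-0.139, 7.054].
Exact: lower = 1.430; upper = 7.278.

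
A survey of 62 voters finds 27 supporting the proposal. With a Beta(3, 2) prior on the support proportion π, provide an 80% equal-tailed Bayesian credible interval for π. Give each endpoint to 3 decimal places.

Posterior: Beta(3+27, 2+35) = Beta(30, 37).
Equal-tailed 80% interval: the 0.1 and 0.9 quantiles of Beta(30, 37).
Posterior mean ≈ 0.448, SD ≈ 0.060; a Normal approximation gives roughly [0.370, 0.525].
Exact: F⁻¹(0.1) = 0.370; F⁻¹(0.9) = 0.526.

[0.370, 0.526]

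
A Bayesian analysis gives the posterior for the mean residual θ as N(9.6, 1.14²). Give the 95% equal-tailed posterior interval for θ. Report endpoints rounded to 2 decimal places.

The posterior is symmetric, so the 95% equal-tailed interval is θ = 9.6 ± z·1.14 with z = 1.960.
Half-width: 1.960 × 1.14 = 2.23.
9.6 − 2.23 = 7.37; 9.6 + 2.23 = 11.83.

[7.37, 11.83]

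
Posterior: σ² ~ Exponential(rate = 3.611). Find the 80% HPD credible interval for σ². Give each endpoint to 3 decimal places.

The exponential density is strictly decreasing on [0, ∞), so the HPD interval is anchored at 0: [0, q] with P(σ² ≤ q) = 0.80.
q = −ln(1 − 0.80) / 3.611 = 1.6094 / 3.611 = 0.446.

[0.000, 0.446]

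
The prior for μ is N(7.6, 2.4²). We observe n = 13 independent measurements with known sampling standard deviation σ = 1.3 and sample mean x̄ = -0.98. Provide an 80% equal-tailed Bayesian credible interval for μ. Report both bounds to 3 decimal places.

Posterior precision = 1/2.4² + 13/1.3² = 0.1736 + 7.6923 = 7.8659, so posterior SD = 0.3566.
Posterior mean = (7.6/2.4² + 13·-0.98/1.3²) / 7.8659 = -0.7906.
Interval: -0.7906 ± 1.282 × 0.3566 → [-1.248, -0.334].

[-1.248, -0.334]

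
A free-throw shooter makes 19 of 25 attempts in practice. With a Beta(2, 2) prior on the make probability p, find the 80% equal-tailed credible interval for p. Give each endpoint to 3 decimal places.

Posterior: Beta(2+19, 2+6) = Beta(21, 8).
Equal-tailed 80% interval: the 0.1 and 0.9 quantiles of Beta(21, 8).
Posterior mean ≈ 0.724, SD ≈ 0.082; a Normal approximation gives roughly [0.620, 0.829].
Exact: F⁻¹(0.1) = 0.615; F⁻¹(0.9) = 0.826.

[0.615, 0.826]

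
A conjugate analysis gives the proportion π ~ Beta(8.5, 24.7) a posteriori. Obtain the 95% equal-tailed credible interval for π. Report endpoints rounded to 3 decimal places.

[0.125, 0.415]

Posterior: Beta(8.5, 24.7).
Equal-tailed 95% interval: the 0.025 and 0.975 quantiles of Beta(8.5, 24.7).
Posterior mean ≈ 0.256, SD ≈ 0.075; a Normal approximation gives roughly [0.110, 0.402].
Exact: F⁻¹(0.025) = 0.125; F⁻¹(0.975) = 0.415.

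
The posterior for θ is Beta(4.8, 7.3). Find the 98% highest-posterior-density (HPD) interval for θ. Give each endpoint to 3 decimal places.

The posterior is unimodal and skewed, so the HPD interval has equal density at both endpoints and is the shortest 98% interval.
Solving f(0.113) = f(0.707) with F(0.707) − F(0.113) = 0.98 gives [0.113, 0.707].
For comparison, the equal-tailed interval is [0.122, 0.719]; the HPD is narrower and shifted toward the mode.

[0.113, 0.707]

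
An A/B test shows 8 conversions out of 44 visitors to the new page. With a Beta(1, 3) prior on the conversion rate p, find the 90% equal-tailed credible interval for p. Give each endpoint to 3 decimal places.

Posterior: Beta(1+8, 3+36) = Beta(9, 39).
Equal-tailed 90% interval: the 0.05 and 0.95 quantiles of Beta(9, 39).
Posterior mean ≈ 0.188, SD ≈ 0.056; a Normal approximation gives roughly [0.096, 0.279].
Exact: F⁻¹(0.05) = 0.104; F⁻¹(0.95) = 0.286.

[0.104, 0.286]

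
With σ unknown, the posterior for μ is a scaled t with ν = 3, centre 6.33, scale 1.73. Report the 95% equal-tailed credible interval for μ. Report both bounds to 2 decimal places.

[0.82, 11.84]

The t_3 distribution is symmetric; the 95% interval is 6.33 ± t·1.73 with t_{0.975,3} = 3.182.
Half-width: 3.182 × 1.73 = 5.51.
6.33 − 5.51 = 0.82; 6.33 + 5.51 = 11.84.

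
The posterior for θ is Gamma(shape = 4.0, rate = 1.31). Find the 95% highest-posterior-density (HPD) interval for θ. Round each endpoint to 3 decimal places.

The posterior is unimodal and skewed, so the HPD interval has equal density at both endpoints and is the shortest 95% interval.
Solving f(0.544) = f(6.067) with F(6.067) − F(0.544) = 0.95 gives [0.544, 6.067].
For comparison, the equal-tailed interval is [0.832, 6.693]; the HPD is narrower and shifted toward the mode.

[0.544, 6.067]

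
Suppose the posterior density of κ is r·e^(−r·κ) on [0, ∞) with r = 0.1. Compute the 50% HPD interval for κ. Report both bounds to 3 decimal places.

The exponential density is strictly decreasing on [0, ∞), so the HPD interval is anchored at 0: [0, q] with P(κ ≤ q) = 0.50.
q = −ln(1 − 0.50) / 0.1 = 0.6931 / 0.1 = 6.931.

[0.000, 6.931]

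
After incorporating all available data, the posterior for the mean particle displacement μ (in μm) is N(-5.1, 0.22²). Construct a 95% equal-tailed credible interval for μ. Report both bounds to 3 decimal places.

The posterior is symmetric, so the 95% equal-tailed interval is μ = -5.1 ± z·0.22 with z = 1.960.
Half-width: 1.960 × 0.22 = 0.431.
-5.1 − 0.431 = -5.531; -5.1 + 0.431 = -4.669.

[-5.531, -4.669]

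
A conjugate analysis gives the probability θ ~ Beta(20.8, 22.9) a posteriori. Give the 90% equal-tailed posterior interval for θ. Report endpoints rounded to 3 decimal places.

Posterior: Beta(20.8, 22.9).
Equal-tailed 90% interval: the 0.05 and 0.95 quantiles of Beta(20.8, 22.9).
Posterior mean ≈ 0.476, SD ≈ 0.075; a Normal approximation gives roughly [0.353, 0.599].
Exact: F⁻¹(0.05) = 0.354; F⁻¹(0.95) = 0.600.

[0.354, 0.600]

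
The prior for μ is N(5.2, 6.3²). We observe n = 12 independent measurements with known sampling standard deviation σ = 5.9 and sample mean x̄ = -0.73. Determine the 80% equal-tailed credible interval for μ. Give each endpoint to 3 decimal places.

Posterior precision = 1/6.3² + 12/5.9² = 0.0252 + 0.3447 = 0.3699, so posterior SD = 1.6442.
Posterior mean = (5.2/6.3² + 12·-0.73/5.9²) / 0.3699 = -0.3261.
Interval: -0.3261 ± 1.282 × 1.6442 → [-2.433, 1.781].

[-2.433, 1.781]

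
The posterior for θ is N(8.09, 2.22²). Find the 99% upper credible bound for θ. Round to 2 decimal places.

Need U with P(θ ≤ U) = 0.99: U = 8.09 + z_{0.01}·2.22.
z = 2.326; U = 8.09 + 2.326 × 2.22 = 13.25.

13.25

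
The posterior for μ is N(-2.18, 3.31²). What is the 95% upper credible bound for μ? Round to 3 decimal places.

3.264

Need U with P(μ ≤ U) = 0.95: U = -2.18 + z_{0.05}·3.31.
z = 1.645; U = -2.18 + 1.645 × 3.31 = 3.264.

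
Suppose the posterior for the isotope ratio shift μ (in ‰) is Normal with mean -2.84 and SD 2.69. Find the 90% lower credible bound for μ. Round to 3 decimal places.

Need L with P(μ ≥ L) = 0.90: L = -2.84 − z_{0.1}·2.69.
z = 1.282; L = -2.84 − 1.282 × 2.69 = -6.287.

-6.287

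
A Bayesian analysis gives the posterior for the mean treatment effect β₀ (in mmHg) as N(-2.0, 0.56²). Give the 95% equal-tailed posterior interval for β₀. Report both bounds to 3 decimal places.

The posterior is symmetric, so the 95% equal-tailed interval is β₀ = -2.0 ± z·0.56 with z = 1.960.
Half-width: 1.960 × 0.56 = 1.098.
-2.0 − 1.098 = -3.098; -2.0 + 1.098 = -0.902.

[-3.098, -0.902]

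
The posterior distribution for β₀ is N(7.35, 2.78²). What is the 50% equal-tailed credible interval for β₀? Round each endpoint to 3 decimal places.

The posterior is symmetric, so the 50% equal-tailed interval is β₀ = 7.35 ± z·2.78 with z = 0.674.
Half-width: 0.674 × 2.78 = 1.875.
7.35 − 1.875 = 5.475; 7.35 + 1.875 = 9.225.

[5.475, 9.225]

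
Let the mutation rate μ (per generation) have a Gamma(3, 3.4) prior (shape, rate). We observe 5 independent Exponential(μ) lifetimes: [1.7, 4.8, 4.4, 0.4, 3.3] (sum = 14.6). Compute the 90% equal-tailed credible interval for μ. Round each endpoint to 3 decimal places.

[0.221, 0.730]

Posterior: Gamma(3+5, 3.4+14.6) = Gamma(8, 18.0) (shape, rate).
Equal-tailed 90% interval: Gamma(8, 18.0) quantiles at 0.05 and 0.95.
Posterior mean ≈ 0.444, SD ≈ 0.157; a Normal approximation gives roughly [0.186, 0.703].
Exact: lower = 0.221; upper = 0.730.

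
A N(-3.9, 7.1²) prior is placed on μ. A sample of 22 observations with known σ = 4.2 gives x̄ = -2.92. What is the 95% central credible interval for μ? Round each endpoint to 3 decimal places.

Posterior precision = 1/7.1² + 22/4.2² = 0.0198 + 1.2472 = 1.2670, so posterior SD = 0.8884.
Posterior mean = (-3.9/7.1² + 22·-2.92/4.2²) / 1.2670 = -2.9353.
Interval: -2.9353 ± 1.960 × 0.8884 → [-4.677, -1.194].

[-4.677, -1.194]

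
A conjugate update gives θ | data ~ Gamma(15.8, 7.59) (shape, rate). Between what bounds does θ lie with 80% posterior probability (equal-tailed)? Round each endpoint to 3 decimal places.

Posterior: Gamma(shape 15.8, rate 7.59).
Equal-tailed 80% interval: Gamma(15.8, 7.59) quantiles at 0.1 and 0.9.
Posterior mean ≈ 2.082, SD ≈ 0.524; a Normal approximation gives roughly [1.411, 2.753].
Exact: lower = 1.445; upper = 2.775.

[1.445, 2.775]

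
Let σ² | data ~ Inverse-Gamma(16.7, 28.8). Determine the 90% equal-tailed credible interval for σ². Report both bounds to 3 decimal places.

Inverse-Gamma(16.7, 28.8) quantiles: F⁻¹(0.05) and F⁻¹(0.95).
Equivalently, 1/σ² ~ Gamma(16.7, rate = 28.8); invert its 0.95 and 0.05 quantiles.
Posterior mean ≈ 1.834, SD ≈ 0.478; a Normal approximation gives roughly [1.047, 2.621].
Exact: lower = 1.203; upper = 2.719.

[1.203, 2.719]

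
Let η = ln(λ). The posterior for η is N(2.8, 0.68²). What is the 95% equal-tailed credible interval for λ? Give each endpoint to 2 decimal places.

On the log scale the 95% interval is 2.8 ± 1.960 × 0.68 = [1.4672, 4.1328].
Exponentiate: [e^1.4672, e^4.1328] = [4.34, 62.35].

[4.34, 62.35]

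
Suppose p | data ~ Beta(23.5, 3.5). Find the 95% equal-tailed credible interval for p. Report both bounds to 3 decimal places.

[0.723, 0.966]

Posterior: Beta(23.5, 3.5).
Equal-tailed 95% interval: the 0.025 and 0.975 quantiles of Beta(23.5, 3.5).
Posterior mean ≈ 0.870, SD ≈ 0.063; a Normal approximation gives roughly [0.746, 0.995].
Exact: F⁻¹(0.025) = 0.723; F⁻¹(0.975) = 0.966.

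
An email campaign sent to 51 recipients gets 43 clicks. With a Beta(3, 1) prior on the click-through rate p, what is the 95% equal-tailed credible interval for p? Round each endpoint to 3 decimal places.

[0.729, 0.921]

Posterior: Beta(3+43, 1+8) = Beta(46, 9).
Equal-tailed 95% interval: the 0.025 and 0.975 quantiles of Beta(46, 9).
Posterior mean ≈ 0.836, SD ≈ 0.049; a Normal approximation gives roughly [0.739, 0.933].
Exact: F⁻¹(0.025) = 0.729; F⁻¹(0.975) = 0.921.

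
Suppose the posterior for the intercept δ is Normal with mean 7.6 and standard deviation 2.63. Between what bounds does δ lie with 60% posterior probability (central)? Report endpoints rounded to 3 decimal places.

[5.387, 9.813]

The posterior is symmetric, so the 60% equal-tailed interval is δ = 7.6 ± z·2.63 with z = 0.842.
Half-width: 0.842 × 2.63 = 2.213.
7.6 − 2.213 = 5.387; 7.6 + 2.213 = 9.813.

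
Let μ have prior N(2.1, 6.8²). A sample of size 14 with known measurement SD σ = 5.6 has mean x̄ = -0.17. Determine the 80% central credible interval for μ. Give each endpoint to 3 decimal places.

[-1.938, 1.808]

Posterior precision = 1/6.8² + 14/5.6² = 0.0216 + 0.4464 = 0.4681, so posterior SD = 1.4617.
Posterior mean = (2.1/6.8² + 14·-0.17/5.6²) / 0.4681 = -0.0651.
Interval: -0.0651 ± 1.282 × 1.4617 → [-1.938, 1.808].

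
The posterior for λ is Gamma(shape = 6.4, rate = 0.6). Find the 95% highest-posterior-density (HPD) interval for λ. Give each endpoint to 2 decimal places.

The posterior is unimodal and skewed, so the HPD interval has equal density at both endpoints and is the shortest 95% interval.
Solving f(3.32) = f(19.05) with F(19.05) − F(3.32) = 0.95 gives [3.32, 19.05].
For comparison, the equal-tailed interval is [4.07, 20.38]; the HPD is narrower and shifted toward the mode.

[3.32, 19.05]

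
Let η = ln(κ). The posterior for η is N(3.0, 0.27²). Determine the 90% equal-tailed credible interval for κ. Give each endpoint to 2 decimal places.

[12.88, 31.32]

On the log scale the 90% interval is 3.0 ± 1.645 × 0.27 = [2.5559, 3.4441].
Exponentiate: [e^2.5559, e^3.4441] = [12.88, 31.32].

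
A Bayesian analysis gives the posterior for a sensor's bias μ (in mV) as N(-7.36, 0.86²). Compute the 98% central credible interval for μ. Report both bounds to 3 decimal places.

[-9.361, -5.359]

The posterior is symmetric, so the 98% equal-tailed interval is μ = -7.36 ± z·0.86 with z = 2.326.
Half-width: 2.326 × 0.86 = 2.001.
-7.36 − 2.001 = -9.361; -7.36 + 2.001 = -5.359.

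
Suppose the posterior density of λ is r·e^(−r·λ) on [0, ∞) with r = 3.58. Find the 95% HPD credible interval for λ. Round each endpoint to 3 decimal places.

[0.000, 0.837]

The exponential density is strictly decreasing on [0, ∞), so the HPD interval is anchored at 0: [0, q] with P(λ ≤ q) = 0.95.
q = −ln(1 − 0.95) / 3.58 = 2.9957 / 3.58 = 0.837.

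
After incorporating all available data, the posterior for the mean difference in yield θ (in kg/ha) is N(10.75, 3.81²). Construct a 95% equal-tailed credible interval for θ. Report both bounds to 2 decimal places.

[3.28, 18.22]

The posterior is symmetric, so the 95% equal-tailed interval is θ = 10.75 ± z·3.81 with z = 1.960.
Half-width: 1.960 × 3.81 = 7.47.
10.75 − 7.47 = 3.28; 10.75 + 7.47 = 18.22.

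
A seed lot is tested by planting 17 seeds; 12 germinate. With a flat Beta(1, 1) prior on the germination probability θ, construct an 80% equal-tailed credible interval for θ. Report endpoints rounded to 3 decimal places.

Posterior: Beta(1+12, 1+5) = Beta(13, 6).
Equal-tailed 80% interval: the 0.1 and 0.9 quantiles of Beta(13, 6).
Posterior mean ≈ 0.684, SD ≈ 0.104; a Normal approximation gives roughly [0.551, 0.817].
Exact: F⁻¹(0.1) = 0.545; F⁻¹(0.9) = 0.815.

[0.545, 0.815]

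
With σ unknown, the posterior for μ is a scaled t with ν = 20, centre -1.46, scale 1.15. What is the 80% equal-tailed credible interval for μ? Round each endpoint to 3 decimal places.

The t_20 distribution is symmetric; the 80% interval is -1.46 ± t·1.15 with t_{0.9,20} = 1.325.
Half-width: 1.325 × 1.15 = 1.524.
-1.46 − 1.524 = -2.984; -1.46 + 1.524 = 0.064.

[-2.984, 0.064]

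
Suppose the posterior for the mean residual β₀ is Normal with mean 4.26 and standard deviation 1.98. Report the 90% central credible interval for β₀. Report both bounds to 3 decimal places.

[1.003, 7.517]

The posterior is symmetric, so the 90% equal-tailed interval is β₀ = 4.26 ± z·1.98 with z = 1.645.
Half-width: 1.645 × 1.98 = 3.257.
4.26 − 3.257 = 1.003; 4.26 + 3.257 = 7.517.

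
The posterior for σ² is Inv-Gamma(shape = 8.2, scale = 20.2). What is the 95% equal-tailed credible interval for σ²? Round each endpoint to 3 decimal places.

[1.375, 5.635]

Inverse-Gamma(8.2, 20.2) quantiles: F⁻¹(0.025) and F⁻¹(0.975).
Equivalently, 1/σ² ~ Gamma(8.2, rate = 20.2); invert its 0.975 and 0.025 quantiles.
Posterior mean ≈ 2.806, SD ≈ 1.127; a Normal approximation gives roughly [0.597, 5.014].
Exact: lower = 1.375; upper = 5.635.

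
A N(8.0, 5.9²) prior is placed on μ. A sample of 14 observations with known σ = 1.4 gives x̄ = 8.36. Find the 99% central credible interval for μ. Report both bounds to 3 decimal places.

Posterior precision = 1/5.9² + 14/1.4² = 0.0287 + 7.1429 = 7.1716, so posterior SD = 0.3734.
Posterior mean = (8.0/5.9² + 14·8.36/1.4²) / 7.1716 = 8.3586.
Interval: 8.3586 ± 2.576 × 0.3734 → [7.397, 9.320].

[7.397, 9.320]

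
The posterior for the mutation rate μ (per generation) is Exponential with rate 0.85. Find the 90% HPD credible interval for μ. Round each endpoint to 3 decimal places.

[0.000, 2.709]

The exponential density is strictly decreasing on [0, ∞), so the HPD interval is anchored at 0: [0, q] with P(μ ≤ q) = 0.90.
q = −ln(1 − 0.90) / 0.85 = 2.3026 / 0.85 = 2.709.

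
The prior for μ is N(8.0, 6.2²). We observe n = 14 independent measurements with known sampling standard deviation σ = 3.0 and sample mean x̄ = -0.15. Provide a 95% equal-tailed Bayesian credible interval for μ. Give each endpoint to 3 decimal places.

[-1.574, 1.543]

Posterior precision = 1/6.2² + 14/3.0² = 0.0260 + 1.5556 = 1.5816, so posterior SD = 0.7952.
Posterior mean = (8.0/6.2² + 14·-0.15/3.0²) / 1.5816 = -0.0159.
Interval: -0.0159 ± 1.960 × 0.7952 → [-1.574, 1.543].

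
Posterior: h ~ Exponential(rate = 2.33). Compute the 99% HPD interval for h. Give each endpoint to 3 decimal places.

The exponential density is strictly decreasing on [0, ∞), so the HPD interval is anchored at 0: [0, q] with P(h ≤ q) = 0.99.
q = −ln(1 − 0.99) / 2.33 = 4.6052 / 2.33 = 1.976.

[0.000, 1.976]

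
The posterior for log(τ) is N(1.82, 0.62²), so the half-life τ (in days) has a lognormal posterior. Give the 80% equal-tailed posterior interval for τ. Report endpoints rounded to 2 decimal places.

On the log scale the 80% interval is 1.82 ± 1.282 × 0.62 = [1.0254, 2.6146].
Exponentiate: [e^1.0254, e^2.6146] = [2.79, 13.66].

[2.79, 13.66]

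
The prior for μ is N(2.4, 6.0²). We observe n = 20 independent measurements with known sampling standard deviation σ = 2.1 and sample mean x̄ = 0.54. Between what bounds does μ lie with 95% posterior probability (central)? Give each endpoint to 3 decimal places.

[-0.366, 1.469]

Posterior precision = 1/6.0² + 20/2.1² = 0.0278 + 4.5351 = 4.5629, so posterior SD = 0.4681.
Posterior mean = (2.4/6.0² + 20·0.54/2.1²) / 4.5629 = 0.5513.
Interval: 0.5513 ± 1.960 × 0.4681 → [-0.366, 1.469].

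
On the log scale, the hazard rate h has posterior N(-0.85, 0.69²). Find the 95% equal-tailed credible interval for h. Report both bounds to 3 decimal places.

On the log scale the 95% interval is -0.85 ± 1.960 × 0.69 = [-2.2024, 0.5024].
Exponentiate: [e^-2.2024, e^0.5024] = [0.111, 1.653].

[0.111, 1.653]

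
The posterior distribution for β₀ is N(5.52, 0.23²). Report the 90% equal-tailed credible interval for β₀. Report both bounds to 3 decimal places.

[5.142, 5.898]

The posterior is symmetric, so the 90% equal-tailed interval is β₀ = 5.52 ± z·0.23 with z = 1.645.
Half-width: 1.645 × 0.23 = 0.378.
5.52 − 0.378 = 5.142; 5.52 + 0.378 = 5.898.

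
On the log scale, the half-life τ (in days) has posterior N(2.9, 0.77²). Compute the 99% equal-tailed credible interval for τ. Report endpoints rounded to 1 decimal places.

[2.5, 132.1]

On the log scale the 99% interval is 2.9 ± 2.576 × 0.77 = [0.9166, 4.8834].
Exponentiate: [e^0.9166, e^4.8834] = [2.5, 132.1].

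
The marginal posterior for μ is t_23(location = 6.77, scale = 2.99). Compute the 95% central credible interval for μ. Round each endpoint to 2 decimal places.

[0.58, 12.96]

The t_23 distribution is symmetric; the 95% interval is 6.77 ± t·2.99 with t_{0.975,23} = 2.069.
Half-width: 2.069 × 2.99 = 6.19.
6.77 − 6.19 = 0.58; 6.77 + 6.19 = 12.96.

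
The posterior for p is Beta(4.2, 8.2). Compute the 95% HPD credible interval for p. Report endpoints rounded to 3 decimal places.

[0.100, 0.591]

The posterior is unimodal and skewed, so the HPD interval has equal density at both endpoints and is the shortest 95% interval.
Solving f(0.100) = f(0.591) with F(0.591) − F(0.100) = 0.95 gives [0.100, 0.591].
For comparison, the equal-tailed interval is [0.116, 0.611]; the HPD is narrower and shifted toward the mode.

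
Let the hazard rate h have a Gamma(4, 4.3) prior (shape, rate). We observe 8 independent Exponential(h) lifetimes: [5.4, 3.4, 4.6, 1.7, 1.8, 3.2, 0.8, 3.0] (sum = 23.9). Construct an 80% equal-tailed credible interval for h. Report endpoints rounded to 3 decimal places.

Posterior: Gamma(4+8, 4.3+23.9) = Gamma(12, 28.2) (shape, rate).
Equal-tailed 80% interval: Gamma(12, 28.2) quantiles at 0.1 and 0.9.
Posterior mean ≈ 0.426, SD ≈ 0.123; a Normal approximation gives roughly [0.268, 0.583].
Exact: lower = 0.278; upper = 0.589.

[0.278, 0.589]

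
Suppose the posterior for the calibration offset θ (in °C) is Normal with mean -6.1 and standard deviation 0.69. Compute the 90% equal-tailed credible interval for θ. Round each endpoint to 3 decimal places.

The posterior is symmetric, so the 90% equal-tailed interval is θ = -6.1 ± z·0.69 with z = 1.645.
Half-width: 1.645 × 0.69 = 1.135.
-6.1 − 1.135 = -7.235; -6.1 + 1.135 = -4.965.

[-7.235, -4.965]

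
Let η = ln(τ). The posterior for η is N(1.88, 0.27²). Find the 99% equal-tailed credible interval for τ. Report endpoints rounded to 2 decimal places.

On the log scale the 99% interval is 1.88 ± 2.576 × 0.27 = [1.1845, 2.5755].
Exponentiate: [e^1.1845, e^2.5755] = [3.27, 13.14].

[3.27, 13.14]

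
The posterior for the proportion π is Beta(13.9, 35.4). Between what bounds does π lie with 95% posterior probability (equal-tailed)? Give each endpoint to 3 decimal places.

[0.167, 0.414]

Posterior: Beta(13.9, 35.4).
Equal-tailed 95% interval: the 0.025 and 0.975 quantiles of Beta(13.9, 35.4).
Posterior mean ≈ 0.282, SD ≈ 0.063; a Normal approximation gives roughly [0.158, 0.406].
Exact: F⁻¹(0.025) = 0.167; F⁻¹(0.975) = 0.414.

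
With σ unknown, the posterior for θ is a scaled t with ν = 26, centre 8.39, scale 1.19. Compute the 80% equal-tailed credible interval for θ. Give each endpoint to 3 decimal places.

The t_26 distribution is symmetric; the 80% interval is 8.39 ± t·1.19 with t_{0.9,26} = 1.315.
Half-width: 1.315 × 1.19 = 1.565.
8.39 − 1.565 = 6.825; 8.39 + 1.565 = 9.955.

[6.825, 9.955]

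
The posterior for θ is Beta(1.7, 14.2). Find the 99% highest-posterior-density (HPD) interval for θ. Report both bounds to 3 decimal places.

The posterior is unimodal and skewed, so the HPD interval has equal density at both endpoints and is the shortest 99% interval.
Solving f(0.000) = f(0.341) with F(0.341) − F(0.000) = 0.99 gives [0.000, 0.341].
For comparison, the equal-tailed interval is [0.004, 0.375]; the HPD is narrower and shifted toward the mode.

[0.000, 0.341]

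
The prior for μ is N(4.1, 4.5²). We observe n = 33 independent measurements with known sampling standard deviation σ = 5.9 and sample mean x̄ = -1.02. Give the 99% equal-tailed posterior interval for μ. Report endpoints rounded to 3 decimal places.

Posterior precision = 1/4.5² + 33/5.9² = 0.0494 + 0.9480 = 0.9974, so posterior SD = 1.0013.
Posterior mean = (4.1/4.5² + 33·-1.02/5.9²) / 0.9974 = -0.7665.
Interval: -0.7665 ± 2.576 × 1.0013 → [-3.346, 1.813].

[-3.346, 1.813]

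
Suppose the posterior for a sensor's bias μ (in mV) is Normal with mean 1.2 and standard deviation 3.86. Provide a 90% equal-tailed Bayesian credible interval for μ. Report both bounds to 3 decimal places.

[-5.149, 7.549]

The posterior is symmetric, so the 90% equal-tailed interval is μ = 1.2 ± z·3.86 with z = 1.645.
Half-width: 1.645 × 3.86 = 6.349.
1.2 − 6.349 = -5.149; 1.2 + 6.349 = 7.549.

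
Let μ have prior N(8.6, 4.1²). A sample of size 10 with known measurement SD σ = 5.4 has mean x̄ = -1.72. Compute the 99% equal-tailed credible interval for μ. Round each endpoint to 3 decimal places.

Posterior precision = 1/4.1² + 10/5.4² = 0.0595 + 0.3429 = 0.4024, so posterior SD = 1.5764.
Posterior mean = (8.6/4.1² + 10·-1.72/5.4²) / 0.4024 = -0.1944.
Interval: -0.1944 ± 2.576 × 1.5764 → [-4.255, 3.866].

[-4.255, 3.866]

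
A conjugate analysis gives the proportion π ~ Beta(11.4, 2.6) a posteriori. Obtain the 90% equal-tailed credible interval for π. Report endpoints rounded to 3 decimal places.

Posterior: Beta(11.4, 2.6).
Equal-tailed 90% interval: the 0.05 and 0.95 quantiles of Beta(11.4, 2.6).
Posterior mean ≈ 0.814, SD ≈ 0.100; a Normal approximation gives roughly [0.649, 0.979].
Exact: F⁻¹(0.05) = 0.626; F⁻¹(0.95) = 0.950.

[0.626, 0.950]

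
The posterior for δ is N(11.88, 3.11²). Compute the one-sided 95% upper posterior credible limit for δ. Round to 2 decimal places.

17.00

Need U with P(δ ≤ U) = 0.95: U = 11.88 + z_{0.05}·3.11.
z = 1.645; U = 11.88 + 1.645 × 3.11 = 17.00.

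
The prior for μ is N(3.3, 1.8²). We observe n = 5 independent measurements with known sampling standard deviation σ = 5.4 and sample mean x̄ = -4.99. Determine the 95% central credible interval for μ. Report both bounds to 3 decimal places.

[-2.489, 3.168]

Posterior precision = 1/1.8² + 5/5.4² = 0.3086 + 0.1715 = 0.4801, so posterior SD = 1.4432.
Posterior mean = (3.3/1.8² + 5·-4.99/5.4²) / 0.4801 = 0.3393.
Interval: 0.3393 ± 1.960 × 1.4432 → [-2.489, 3.168].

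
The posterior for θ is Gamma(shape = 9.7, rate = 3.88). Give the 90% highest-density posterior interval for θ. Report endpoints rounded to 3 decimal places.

The posterior is unimodal and skewed, so the HPD interval has equal density at both endpoints and is the shortest 90% interval.
Solving f(1.205) = f(3.752) with F(3.752) − F(1.205) = 0.90 gives [1.205, 3.752].
For comparison, the equal-tailed interval is [1.341, 3.950]; the HPD is narrower and shifted toward the mode.

[1.205, 3.752]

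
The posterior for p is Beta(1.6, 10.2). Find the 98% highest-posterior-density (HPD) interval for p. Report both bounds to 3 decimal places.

The posterior is unimodal and skewed, so the HPD interval has equal density at both endpoints and is the shortest 98% interval.
Solving f(0.000) = f(0.386) with F(0.386) − F(0.000) = 0.98 gives [0.000, 0.386].
For comparison, the equal-tailed interval is [0.007, 0.429]; the HPD is narrower and shifted toward the mode.

[0.000, 0.386]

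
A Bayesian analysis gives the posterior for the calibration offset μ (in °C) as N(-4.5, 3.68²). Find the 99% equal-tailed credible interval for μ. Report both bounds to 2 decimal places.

[-13.98, 4.98]

The posterior is symmetric, so the 99% equal-tailed interval is μ = -4.5 ± z·3.68 with z = 2.576.
Half-width: 2.576 × 3.68 = 9.48.
-4.5 − 9.48 = -13.98; -4.5 + 9.48 = 4.98.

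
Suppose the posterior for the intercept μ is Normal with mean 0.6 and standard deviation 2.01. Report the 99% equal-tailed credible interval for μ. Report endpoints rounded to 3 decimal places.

The posterior is symmetric, so the 99% equal-tailed interval is μ = 0.6 ± z·2.01 with z = 2.576.
Half-width: 2.576 × 2.01 = 5.177.
0.6 − 5.177 = -4.577; 0.6 + 5.177 = 5.777.

[-4.577, 5.777]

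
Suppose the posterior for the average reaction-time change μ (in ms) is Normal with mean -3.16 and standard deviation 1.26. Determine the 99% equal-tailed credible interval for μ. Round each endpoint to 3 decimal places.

The posterior is symmetric, so the 99% equal-tailed interval is μ = -3.16 ± z·1.26 with z = 2.576.
Half-width: 2.576 × 1.26 = 3.246.
-3.16 − 3.246 = -6.406; -3.16 + 3.246 = 0.086.

[-6.406, 0.086]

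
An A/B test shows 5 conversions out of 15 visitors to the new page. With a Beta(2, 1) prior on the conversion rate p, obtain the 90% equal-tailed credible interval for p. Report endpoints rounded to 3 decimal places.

Posterior: Beta(2+5, 1+10) = Beta(7, 11).
Equal-tailed 90% interval: the 0.05 and 0.95 quantiles of Beta(7, 11).
Posterior mean ≈ 0.389, SD ≈ 0.112; a Normal approximation gives roughly [0.205, 0.573].
Exact: F⁻¹(0.05) = 0.212; F⁻¹(0.95) = 0.580.

[0.212, 0.580]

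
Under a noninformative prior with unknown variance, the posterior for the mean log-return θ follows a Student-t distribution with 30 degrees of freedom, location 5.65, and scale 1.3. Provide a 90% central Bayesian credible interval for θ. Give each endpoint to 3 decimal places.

The t_30 distribution is symmetric; the 90% interval is 5.65 ± t·1.3 with t_{0.95,30} = 1.697.
Half-width: 1.697 × 1.3 = 2.206.
5.65 − 2.206 = 3.444; 5.65 + 2.206 = 7.856.

[3.444, 7.856]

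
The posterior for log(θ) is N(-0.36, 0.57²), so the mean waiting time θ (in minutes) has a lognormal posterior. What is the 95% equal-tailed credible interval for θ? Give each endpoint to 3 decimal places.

[0.228, 2.132]

On the log scale the 95% interval is -0.36 ± 1.960 × 0.57 = [-1.4772, 0.7572].
Exponentiate: [e^-1.4772, e^0.7572] = [0.228, 2.132].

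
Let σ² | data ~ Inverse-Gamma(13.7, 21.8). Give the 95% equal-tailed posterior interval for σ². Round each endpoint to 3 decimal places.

Inverse-Gamma(13.7, 21.8) quantiles: F⁻¹(0.025) and F⁻¹(0.975).
Equivalently, 1/σ² ~ Gamma(13.7, rate = 21.8); invert its 0.975 and 0.025 quantiles.
Posterior mean ≈ 1.717, SD ≈ 0.502; a Normal approximation gives roughly [0.733, 2.700].
Exact: lower = 0.998; upper = 2.933.

[0.998, 2.933]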